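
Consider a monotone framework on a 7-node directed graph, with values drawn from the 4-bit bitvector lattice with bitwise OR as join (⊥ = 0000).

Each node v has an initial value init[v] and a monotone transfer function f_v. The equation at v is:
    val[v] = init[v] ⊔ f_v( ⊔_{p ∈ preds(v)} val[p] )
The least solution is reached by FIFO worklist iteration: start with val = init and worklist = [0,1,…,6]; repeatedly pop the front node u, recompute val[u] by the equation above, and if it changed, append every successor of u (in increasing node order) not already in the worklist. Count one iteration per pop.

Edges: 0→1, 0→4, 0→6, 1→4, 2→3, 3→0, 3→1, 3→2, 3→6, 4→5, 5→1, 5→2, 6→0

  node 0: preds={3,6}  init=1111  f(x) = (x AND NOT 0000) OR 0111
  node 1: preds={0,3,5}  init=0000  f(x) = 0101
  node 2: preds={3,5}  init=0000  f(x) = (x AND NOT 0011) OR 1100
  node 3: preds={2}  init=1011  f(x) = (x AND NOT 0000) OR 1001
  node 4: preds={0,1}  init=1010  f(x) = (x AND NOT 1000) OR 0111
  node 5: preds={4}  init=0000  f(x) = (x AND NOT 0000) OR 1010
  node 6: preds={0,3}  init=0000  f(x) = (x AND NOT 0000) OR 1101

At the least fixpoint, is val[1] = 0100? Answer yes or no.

no

Worklist (10 pops):
  #1 pop 0: in=1011 → 1111 (no change)
  #2 pop 1: in=1111 → 0101 (was 0000); enqueue []
  #3 pop 2: in=1011 → 1100 (was 0000); enqueue []
  #4 pop 3: in=1100 → 1111 (was 1011); enqueue [0,1,2]
  #5 pop 4: in=1111 → 1111 (was 1010); enqueue []
  #6 pop 5: in=1111 → 1111 (was 0000); enqueue []
  #7 pop 6: in=1111 → 1111 (was 0000); enqueue []
  #8 pop 0: in=1111 → 1111 (no change)
  #9 pop 1: in=1111 → 0101 (no change)
  #10 pop 2: in=1111 → 1100 (no change)

Fixpoint:
  val[0] = 1111
  val[1] = 0101
  val[2] = 1100
  val[3] = 1111
  val[4] = 1111
  val[5] = 1111
  val[6] = 1111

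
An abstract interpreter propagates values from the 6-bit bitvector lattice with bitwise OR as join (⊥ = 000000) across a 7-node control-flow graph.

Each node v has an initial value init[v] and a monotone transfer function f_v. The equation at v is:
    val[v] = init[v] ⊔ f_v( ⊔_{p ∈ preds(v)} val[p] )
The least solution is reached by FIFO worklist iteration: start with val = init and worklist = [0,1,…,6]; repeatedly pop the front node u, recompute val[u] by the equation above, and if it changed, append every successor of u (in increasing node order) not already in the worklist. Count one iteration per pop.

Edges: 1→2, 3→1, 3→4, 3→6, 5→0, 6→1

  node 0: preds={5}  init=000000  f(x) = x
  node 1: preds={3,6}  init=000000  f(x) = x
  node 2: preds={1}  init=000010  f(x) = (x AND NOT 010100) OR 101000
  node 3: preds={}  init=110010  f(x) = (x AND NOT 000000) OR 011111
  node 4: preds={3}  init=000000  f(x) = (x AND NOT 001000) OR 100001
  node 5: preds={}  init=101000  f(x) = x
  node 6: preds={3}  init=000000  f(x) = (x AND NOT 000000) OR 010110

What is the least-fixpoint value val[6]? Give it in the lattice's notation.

Trace (9 dequeues):
  [1] u=0 | in 101000 | out 101000 | prev 000000 | push {}
  [2] u=1 | in 110010 | out 110010 | prev 000000 | push {}
  [3] u=2 | in 110010 | out 101010 | prev 000010 | push {}
  [4] u=3 | in 000000 | out 111111 | prev 110010 | push {1}
  [5] u=4 | in 111111 | out 110111 | prev 000000 | push {}
  [6] u=5 | in 000000 | out 101000 | ==
  [7] u=6 | in 111111 | out 111111 | prev 000000 | push {}
  [8] u=1 | in 111111 | out 111111 | prev 110010 | push {2}
  [9] u=2 | in 111111 | out 101011 | prev 101010 | push {}

Converged values:
  [0] 101000
  [1] 111111
  [2] 101011
  [3] 111111
  [4] 110111
  [5] 101000
  [6] 111111

111111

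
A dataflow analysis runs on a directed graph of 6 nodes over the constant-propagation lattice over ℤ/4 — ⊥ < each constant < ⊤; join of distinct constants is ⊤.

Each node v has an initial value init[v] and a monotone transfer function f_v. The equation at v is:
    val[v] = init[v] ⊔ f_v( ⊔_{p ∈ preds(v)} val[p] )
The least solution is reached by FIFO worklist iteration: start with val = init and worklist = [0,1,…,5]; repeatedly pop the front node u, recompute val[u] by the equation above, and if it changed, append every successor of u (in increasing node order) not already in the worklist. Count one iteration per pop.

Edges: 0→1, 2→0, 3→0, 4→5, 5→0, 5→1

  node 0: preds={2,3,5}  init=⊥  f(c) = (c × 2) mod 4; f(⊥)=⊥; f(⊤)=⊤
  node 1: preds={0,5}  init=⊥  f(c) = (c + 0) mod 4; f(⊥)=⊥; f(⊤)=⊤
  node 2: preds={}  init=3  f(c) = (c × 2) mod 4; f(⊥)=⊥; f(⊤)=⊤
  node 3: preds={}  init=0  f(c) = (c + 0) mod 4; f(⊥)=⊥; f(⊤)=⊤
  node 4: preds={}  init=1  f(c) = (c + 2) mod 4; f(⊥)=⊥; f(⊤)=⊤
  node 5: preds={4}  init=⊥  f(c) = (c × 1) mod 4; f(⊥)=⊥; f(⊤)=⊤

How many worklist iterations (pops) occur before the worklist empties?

Trace (8 dequeues):
  [1] u=0 | in ⊤ | out ⊤ | prev ⊥ | push {}
  [2] u=1 | in ⊤ | out ⊤ | prev ⊥ | push {}
  [3] u=2 | in ⊥ | out 3 | ==
  [4] u=3 | in ⊥ | out 0 | ==
  [5] u=4 | in ⊥ | out 1 | ==
  [6] u=5 | in 1 | out 1 | prev ⊥ | push {0,1}
  [7] u=0 | in ⊤ | out ⊤ | ==
  [8] u=1 | in ⊤ | out ⊤ | ==

Converged values:
  [0] ⊤
  [1] ⊤
  [2] 3
  [3] 0
  [4] 1
  [5] 1

8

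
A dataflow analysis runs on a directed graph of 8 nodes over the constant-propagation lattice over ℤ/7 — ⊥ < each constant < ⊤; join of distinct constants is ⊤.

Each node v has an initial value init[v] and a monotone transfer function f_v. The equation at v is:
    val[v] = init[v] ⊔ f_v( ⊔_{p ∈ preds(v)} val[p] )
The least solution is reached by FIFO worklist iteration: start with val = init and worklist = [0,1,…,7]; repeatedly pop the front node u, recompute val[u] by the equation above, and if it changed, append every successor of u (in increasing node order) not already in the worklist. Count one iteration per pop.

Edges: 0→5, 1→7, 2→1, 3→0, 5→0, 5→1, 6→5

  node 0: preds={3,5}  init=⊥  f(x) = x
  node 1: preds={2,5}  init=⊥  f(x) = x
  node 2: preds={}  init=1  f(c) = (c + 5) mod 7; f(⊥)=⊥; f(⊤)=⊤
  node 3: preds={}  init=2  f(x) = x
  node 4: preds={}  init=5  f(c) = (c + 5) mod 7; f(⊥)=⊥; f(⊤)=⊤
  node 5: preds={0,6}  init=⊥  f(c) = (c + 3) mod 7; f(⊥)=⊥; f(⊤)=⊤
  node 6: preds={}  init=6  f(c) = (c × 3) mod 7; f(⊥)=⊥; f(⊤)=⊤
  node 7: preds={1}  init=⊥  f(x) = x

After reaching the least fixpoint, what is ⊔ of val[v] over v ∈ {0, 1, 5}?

⊤

Trace (12 dequeues):
  [1] u=0 | in 2 | out 2 | prev ⊥ | push {}
  [2] u=1 | in 1 | out 1 | prev ⊥ | push {}
  [3] u=2 | in ⊥ | out 1 | ==
  [4] u=3 | in ⊥ | out 2 | ==
  [5] u=4 | in ⊥ | out 5 | ==
  [6] u=5 | in ⊤ | out ⊤ | prev ⊥ | push {0,1}
  [7] u=6 | in ⊥ | out 6 | ==
  [8] u=7 | in 1 | out 1 | prev ⊥ | push {}
  [9] u=0 | in ⊤ | out ⊤ | prev 2 | push {5}
  [10] u=1 | in ⊤ | out ⊤ | prev 1 | push {7}
  [11] u=5 | in ⊤ | out ⊤ | ==
  [12] u=7 | in ⊤ | out ⊤ | prev 1 | push {}

Converged values:
  [0] ⊤
  [1] ⊤
  [2] 1
  [3] 2
  [4] 5
  [5] ⊤
  [6] 6
  [7] ⊤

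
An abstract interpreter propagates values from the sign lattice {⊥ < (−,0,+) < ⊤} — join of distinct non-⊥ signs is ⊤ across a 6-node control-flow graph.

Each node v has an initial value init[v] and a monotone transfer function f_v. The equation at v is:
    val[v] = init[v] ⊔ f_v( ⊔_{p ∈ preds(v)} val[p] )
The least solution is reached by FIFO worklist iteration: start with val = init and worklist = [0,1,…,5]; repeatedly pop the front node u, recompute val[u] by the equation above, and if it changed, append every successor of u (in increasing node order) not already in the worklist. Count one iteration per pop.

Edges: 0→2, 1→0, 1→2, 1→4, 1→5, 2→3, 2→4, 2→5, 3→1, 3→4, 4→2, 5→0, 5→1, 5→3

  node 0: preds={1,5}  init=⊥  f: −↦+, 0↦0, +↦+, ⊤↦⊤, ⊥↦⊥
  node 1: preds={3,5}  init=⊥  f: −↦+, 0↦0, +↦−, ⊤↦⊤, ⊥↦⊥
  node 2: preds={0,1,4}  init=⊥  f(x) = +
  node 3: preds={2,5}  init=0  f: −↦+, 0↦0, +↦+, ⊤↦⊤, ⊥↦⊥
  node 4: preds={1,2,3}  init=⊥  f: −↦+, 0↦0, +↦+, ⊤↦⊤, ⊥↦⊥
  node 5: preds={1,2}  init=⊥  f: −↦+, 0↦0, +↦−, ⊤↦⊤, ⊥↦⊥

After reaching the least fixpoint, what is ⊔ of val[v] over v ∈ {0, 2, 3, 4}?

⊤

Trace (13 dequeues):
  [1] u=0 | in ⊥ | out ⊥ | ==
  [2] u=1 | in 0 | out 0 | prev ⊥ | push {0}
  [3] u=2 | in 0 | out + | prev ⊥ | push {}
  [4] u=3 | in + | out ⊤ | prev 0 | push {1}
  [5] u=4 | in ⊤ | out ⊤ | prev ⊥ | push {2}
  [6] u=5 | in ⊤ | out ⊤ | prev ⊥ | push {3}
  [7] u=0 | in ⊤ | out ⊤ | prev ⊥ | push {}
  [8] u=1 | in ⊤ | out ⊤ | prev 0 | push {0,4,5}
  [9] u=2 | in ⊤ | out + | ==
  [10] u=3 | in ⊤ | out ⊤ | ==
  [11] u=0 | in ⊤ | out ⊤ | ==
  [12] u=4 | in ⊤ | out ⊤ | ==
  [13] u=5 | in ⊤ | out ⊤ | ==

Converged values:
  [0] ⊤
  [1] ⊤
  [2] +
  [3] ⊤
  [4] ⊤
  [5] ⊤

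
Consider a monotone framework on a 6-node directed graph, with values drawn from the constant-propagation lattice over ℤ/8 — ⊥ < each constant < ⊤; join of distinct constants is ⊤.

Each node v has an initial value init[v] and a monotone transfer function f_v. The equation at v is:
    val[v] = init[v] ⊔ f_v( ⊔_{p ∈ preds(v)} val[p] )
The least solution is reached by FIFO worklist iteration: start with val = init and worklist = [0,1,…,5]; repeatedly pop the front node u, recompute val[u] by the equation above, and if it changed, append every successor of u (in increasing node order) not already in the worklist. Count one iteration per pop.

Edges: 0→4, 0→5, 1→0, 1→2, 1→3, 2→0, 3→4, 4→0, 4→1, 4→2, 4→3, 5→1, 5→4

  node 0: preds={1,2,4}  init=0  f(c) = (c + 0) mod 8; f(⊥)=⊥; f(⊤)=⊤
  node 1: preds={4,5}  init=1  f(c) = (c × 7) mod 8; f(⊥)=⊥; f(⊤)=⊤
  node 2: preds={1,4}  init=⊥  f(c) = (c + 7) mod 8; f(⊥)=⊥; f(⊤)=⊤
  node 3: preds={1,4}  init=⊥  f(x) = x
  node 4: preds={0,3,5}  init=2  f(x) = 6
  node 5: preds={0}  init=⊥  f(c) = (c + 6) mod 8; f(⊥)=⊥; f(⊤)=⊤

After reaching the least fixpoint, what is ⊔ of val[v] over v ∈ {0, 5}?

Worklist (11 pops):
  #1 pop 0: in=⊤ → ⊤ (was 0); enqueue []
  #2 pop 1: in=2 → ⊤ (was 1); enqueue [0]
  #3 pop 2: in=⊤ → ⊤ (was ⊥); enqueue []
  #4 pop 3: in=⊤ → ⊤ (was ⊥); enqueue []
  #5 pop 4: in=⊤ → ⊤ (was 2); enqueue [1,2,3]
  #6 pop 5: in=⊤ → ⊤ (was ⊥); enqueue [4]
  #7 pop 0: in=⊤ → ⊤ (no change)
  #8 pop 1: in=⊤ → ⊤ (no change)
  #9 pop 2: in=⊤ → ⊤ (no change)
  #10 pop 3: in=⊤ → ⊤ (no change)
  #11 pop 4: in=⊤ → ⊤ (no change)

Fixpoint:
  val[0] = ⊤
  val[1] = ⊤
  val[2] = ⊤
  val[3] = ⊤
  val[4] = ⊤
  val[5] = ⊤

⊤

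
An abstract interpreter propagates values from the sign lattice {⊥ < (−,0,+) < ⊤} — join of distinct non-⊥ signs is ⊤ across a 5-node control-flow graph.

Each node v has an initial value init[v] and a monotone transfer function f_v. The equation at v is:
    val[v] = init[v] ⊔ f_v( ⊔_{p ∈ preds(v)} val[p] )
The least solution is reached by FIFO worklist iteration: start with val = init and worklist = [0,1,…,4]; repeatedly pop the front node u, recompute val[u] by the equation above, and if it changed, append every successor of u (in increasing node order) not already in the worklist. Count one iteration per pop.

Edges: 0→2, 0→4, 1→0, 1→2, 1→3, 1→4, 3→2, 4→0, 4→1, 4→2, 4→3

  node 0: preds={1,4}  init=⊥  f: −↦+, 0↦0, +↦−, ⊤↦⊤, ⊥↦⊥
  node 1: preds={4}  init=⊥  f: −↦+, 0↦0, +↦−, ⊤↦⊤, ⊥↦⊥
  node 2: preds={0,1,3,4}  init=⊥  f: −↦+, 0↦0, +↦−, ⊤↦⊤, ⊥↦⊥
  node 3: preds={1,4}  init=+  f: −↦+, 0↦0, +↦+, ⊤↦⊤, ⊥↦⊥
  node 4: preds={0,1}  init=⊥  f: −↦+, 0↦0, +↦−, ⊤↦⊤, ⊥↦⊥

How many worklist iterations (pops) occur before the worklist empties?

5

Iteration log — 5 steps:
  step 1. node 0  ⊔preds=⊥  new=⊥  stable
  step 2. node 1  ⊔preds=⊥  new=⊥  stable
  step 3. node 2  ⊔preds=+  new=−  old=⊥  +wl: 
  step 4. node 3  ⊔preds=⊥  new=+  stable
  step 5. node 4  ⊔preds=⊥  new=⊥  stable

Least fixpoint reached:
  node 0: ⊥
  node 1: ⊥
  node 2: −
  node 3: +
  node 4: ⊥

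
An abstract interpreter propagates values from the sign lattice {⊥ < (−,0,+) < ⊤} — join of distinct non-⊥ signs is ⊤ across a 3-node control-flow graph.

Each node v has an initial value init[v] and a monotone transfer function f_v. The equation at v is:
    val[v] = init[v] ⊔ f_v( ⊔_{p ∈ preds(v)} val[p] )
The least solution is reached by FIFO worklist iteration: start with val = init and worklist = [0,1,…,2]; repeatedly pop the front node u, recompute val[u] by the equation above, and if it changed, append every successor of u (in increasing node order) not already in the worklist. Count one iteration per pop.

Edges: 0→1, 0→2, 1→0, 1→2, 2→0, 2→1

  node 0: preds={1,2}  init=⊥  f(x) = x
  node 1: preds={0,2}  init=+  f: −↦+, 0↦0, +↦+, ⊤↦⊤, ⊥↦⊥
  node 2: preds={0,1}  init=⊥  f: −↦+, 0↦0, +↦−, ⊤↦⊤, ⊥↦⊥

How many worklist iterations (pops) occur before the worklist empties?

Trace (8 dequeues):
  [1] u=0 | in + | out + | prev ⊥ | push {}
  [2] u=1 | in + | out + | ==
  [3] u=2 | in + | out − | prev ⊥ | push {0,1}
  [4] u=0 | in ⊤ | out ⊤ | prev + | push {2}
  [5] u=1 | in ⊤ | out ⊤ | prev + | push {0}
  [6] u=2 | in ⊤ | out ⊤ | prev − | push {1}
  [7] u=0 | in ⊤ | out ⊤ | ==
  [8] u=1 | in ⊤ | out ⊤ | ==

Converged values:
  [0] ⊤
  [1] ⊤
  [2] ⊤

8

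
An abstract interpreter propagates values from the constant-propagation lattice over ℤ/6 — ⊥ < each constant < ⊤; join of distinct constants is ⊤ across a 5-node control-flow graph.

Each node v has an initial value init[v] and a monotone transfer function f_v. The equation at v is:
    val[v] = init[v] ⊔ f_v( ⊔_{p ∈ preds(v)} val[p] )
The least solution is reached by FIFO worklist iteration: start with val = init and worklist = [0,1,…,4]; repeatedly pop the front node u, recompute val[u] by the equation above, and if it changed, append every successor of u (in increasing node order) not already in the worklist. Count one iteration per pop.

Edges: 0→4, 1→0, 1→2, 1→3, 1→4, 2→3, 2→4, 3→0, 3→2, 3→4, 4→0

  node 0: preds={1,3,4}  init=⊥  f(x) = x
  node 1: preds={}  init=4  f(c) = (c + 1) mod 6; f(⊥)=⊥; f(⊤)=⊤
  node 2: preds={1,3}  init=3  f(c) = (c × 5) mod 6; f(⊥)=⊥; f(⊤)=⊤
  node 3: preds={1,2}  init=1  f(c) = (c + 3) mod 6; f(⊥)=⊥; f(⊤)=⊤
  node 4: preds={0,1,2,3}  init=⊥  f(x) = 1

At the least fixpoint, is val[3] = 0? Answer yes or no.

no

Iteration log — 7 steps:
  step 1. node 0  ⊔preds=⊤  new=⊤  old=⊥  +wl: 
  step 2. node 1  ⊔preds=⊥  new=4  stable
  step 3. node 2  ⊔preds=⊤  new=⊤  old=3  +wl: 
  step 4. node 3  ⊔preds=⊤  new=⊤  old=1  +wl: 0,2
  step 5. node 4  ⊔preds=⊤  new=1  old=⊥  +wl: 
  step 6. node 0  ⊔preds=⊤  new=⊤  stable
  step 7. node 2  ⊔preds=⊤  new=⊤  stable

Least fixpoint reached:
  node 0: ⊤
  node 1: 4
  node 2: ⊤
  node 3: ⊤
  node 4: 1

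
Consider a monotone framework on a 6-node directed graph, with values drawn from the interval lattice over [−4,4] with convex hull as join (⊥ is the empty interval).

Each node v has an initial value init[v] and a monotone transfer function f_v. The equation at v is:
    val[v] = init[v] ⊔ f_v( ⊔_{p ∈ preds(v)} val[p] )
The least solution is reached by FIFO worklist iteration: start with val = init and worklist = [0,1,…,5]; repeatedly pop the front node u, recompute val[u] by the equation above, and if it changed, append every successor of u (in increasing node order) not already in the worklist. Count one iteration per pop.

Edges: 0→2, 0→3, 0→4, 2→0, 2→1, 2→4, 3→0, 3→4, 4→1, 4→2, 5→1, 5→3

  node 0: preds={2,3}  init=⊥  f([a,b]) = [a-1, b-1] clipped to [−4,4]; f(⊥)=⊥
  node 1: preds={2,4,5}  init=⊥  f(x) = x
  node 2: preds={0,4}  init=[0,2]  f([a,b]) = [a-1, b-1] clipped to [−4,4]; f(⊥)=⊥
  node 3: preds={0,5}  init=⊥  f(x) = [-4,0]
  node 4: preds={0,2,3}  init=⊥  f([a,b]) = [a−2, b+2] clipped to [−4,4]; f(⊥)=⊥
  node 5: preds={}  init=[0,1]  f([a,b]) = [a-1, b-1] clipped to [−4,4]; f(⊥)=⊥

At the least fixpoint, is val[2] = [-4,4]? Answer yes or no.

no

Worklist (16 pops):
  #1 pop 0: in=[0,2] → [-1,1] (was ⊥); enqueue []
  #2 pop 1: in=[0,2] → [0,2] (was ⊥); enqueue []
  #3 pop 2: in=[-1,1] → [-2,2] (was [0,2]); enqueue [0,1]
  #4 pop 3: in=[-1,1] → [-4,0] (was ⊥); enqueue []
  #5 pop 4: in=[-4,2] → [-4,4] (was ⊥); enqueue [2]
  #6 pop 5: in=⊥ → [0,1] (no change)
  #7 pop 0: in=[-4,2] → [-4,1] (was [-1,1]); enqueue [3,4]
  #8 pop 1: in=[-4,4] → [-4,4] (was [0,2]); enqueue []
  #9 pop 2: in=[-4,4] → [-4,3] (was [-2,2]); enqueue [0,1]
  #10 pop 3: in=[-4,1] → [-4,0] (no change)
  #11 pop 4: in=[-4,3] → [-4,4] (no change)
  #12 pop 0: in=[-4,3] → [-4,2] (was [-4,1]); enqueue [2,3,4]
  #13 pop 1: in=[-4,4] → [-4,4] (no change)
  #14 pop 2: in=[-4,4] → [-4,3] (no change)
  #15 pop 3: in=[-4,2] → [-4,0] (no change)
  #16 pop 4: in=[-4,3] → [-4,4] (no change)

Fixpoint:
  val[0] = [-4,2]
  val[1] = [-4,4]
  val[2] = [-4,3]
  val[3] = [-4,0]
  val[4] = [-4,4]
  val[5] = [0,1]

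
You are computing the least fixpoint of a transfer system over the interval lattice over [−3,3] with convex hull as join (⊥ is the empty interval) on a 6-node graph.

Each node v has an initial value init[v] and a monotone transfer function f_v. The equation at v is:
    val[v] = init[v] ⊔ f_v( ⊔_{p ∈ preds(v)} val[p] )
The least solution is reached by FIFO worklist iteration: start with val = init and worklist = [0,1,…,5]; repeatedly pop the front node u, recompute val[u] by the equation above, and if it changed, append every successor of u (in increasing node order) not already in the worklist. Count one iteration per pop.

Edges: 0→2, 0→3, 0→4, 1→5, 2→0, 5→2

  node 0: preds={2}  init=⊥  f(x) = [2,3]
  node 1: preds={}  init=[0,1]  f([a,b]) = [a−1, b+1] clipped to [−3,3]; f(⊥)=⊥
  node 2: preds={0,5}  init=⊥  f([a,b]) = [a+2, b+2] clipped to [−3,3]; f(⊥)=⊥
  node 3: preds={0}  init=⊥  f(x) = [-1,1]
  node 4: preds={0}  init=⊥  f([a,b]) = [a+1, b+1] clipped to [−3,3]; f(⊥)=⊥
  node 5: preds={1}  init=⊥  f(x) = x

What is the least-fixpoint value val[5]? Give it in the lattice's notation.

[0,1]

Iteration log — 9 steps:
  step 1. node 0  ⊔preds=⊥  new=[2,3]  old=⊥  +wl: 
  step 2. node 1  ⊔preds=⊥  new=[0,1]  stable
  step 3. node 2  ⊔preds=[2,3]  new=[3,3]  old=⊥  +wl: 0
  step 4. node 3  ⊔preds=[2,3]  new=[-1,1]  old=⊥  +wl: 
  step 5. node 4  ⊔preds=[2,3]  new=[3,3]  old=⊥  +wl: 
  step 6. node 5  ⊔preds=[0,1]  new=[0,1]  old=⊥  +wl: 2
  step 7. node 0  ⊔preds=[3,3]  new=[2,3]  stable
  step 8. node 2  ⊔preds=[0,3]  new=[2,3]  old=[3,3]  +wl: 0
  step 9. node 0  ⊔preds=[2,3]  new=[2,3]  stable

Least fixpoint reached:
  node 0: [2,3]
  node 1: [0,1]
  node 2: [2,3]
  node 3: [-1,1]
  node 4: [3,3]
  node 5: [0,1]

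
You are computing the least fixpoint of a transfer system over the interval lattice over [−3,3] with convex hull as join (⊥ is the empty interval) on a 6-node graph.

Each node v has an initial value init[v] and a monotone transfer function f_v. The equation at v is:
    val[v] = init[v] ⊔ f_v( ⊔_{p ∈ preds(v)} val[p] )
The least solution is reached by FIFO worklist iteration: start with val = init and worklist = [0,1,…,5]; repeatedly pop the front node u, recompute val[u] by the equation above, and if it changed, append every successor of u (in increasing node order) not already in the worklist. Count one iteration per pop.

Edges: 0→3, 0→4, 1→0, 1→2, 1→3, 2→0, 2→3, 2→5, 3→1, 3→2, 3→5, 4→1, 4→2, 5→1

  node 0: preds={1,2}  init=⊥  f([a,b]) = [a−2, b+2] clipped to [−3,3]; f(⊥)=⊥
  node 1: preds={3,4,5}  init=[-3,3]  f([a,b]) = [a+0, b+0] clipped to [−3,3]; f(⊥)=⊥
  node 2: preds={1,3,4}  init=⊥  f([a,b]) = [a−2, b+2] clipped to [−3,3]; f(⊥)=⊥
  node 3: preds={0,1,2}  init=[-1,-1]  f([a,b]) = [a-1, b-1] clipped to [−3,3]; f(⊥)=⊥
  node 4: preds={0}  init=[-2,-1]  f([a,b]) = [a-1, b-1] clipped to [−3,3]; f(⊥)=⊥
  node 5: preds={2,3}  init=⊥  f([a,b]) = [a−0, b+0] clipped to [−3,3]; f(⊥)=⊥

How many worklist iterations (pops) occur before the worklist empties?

Worklist (9 pops):
  #1 pop 0: in=[-3,3] → [-3,3] (was ⊥); enqueue []
  #2 pop 1: in=[-2,-1] → [-3,3] (no change)
  #3 pop 2: in=[-3,3] → [-3,3] (was ⊥); enqueue [0]
  #4 pop 3: in=[-3,3] → [-3,2] (was [-1,-1]); enqueue [1,2]
  #5 pop 4: in=[-3,3] → [-3,2] (was [-2,-1]); enqueue []
  #6 pop 5: in=[-3,3] → [-3,3] (was ⊥); enqueue []
  #7 pop 0: in=[-3,3] → [-3,3] (no change)
  #8 pop 1: in=[-3,3] → [-3,3] (no change)
  #9 pop 2: in=[-3,3] → [-3,3] (no change)

Fixpoint:
  val[0] = [-3,3]
  val[1] = [-3,3]
  val[2] = [-3,3]
  val[3] = [-3,2]
  val[4] = [-3,2]
  val[5] = [-3,3]

9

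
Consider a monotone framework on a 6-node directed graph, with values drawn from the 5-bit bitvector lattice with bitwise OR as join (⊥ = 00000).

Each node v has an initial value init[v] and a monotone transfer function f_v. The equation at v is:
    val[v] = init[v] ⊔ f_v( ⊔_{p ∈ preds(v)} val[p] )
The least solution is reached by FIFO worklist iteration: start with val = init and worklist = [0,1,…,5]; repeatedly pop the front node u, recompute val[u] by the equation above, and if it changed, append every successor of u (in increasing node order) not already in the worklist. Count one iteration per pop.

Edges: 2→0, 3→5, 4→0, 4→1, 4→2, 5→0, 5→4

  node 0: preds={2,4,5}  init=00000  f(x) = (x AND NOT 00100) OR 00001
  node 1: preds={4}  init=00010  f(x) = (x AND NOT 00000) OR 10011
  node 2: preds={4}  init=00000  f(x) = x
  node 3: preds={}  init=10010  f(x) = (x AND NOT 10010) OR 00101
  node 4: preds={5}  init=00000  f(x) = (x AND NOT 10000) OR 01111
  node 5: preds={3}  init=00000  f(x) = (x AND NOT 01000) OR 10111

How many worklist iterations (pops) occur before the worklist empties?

Iteration log — 11 steps:
  step 1. node 0  ⊔preds=00000  new=00001  old=00000  +wl: 
  step 2. node 1  ⊔preds=00000  new=10011  old=00010  +wl: 
  step 3. node 2  ⊔preds=00000  new=00000  stable
  step 4. node 3  ⊔preds=00000  new=10111  old=10010  +wl: 
  step 5. node 4  ⊔preds=00000  new=01111  old=00000  +wl: 0,1,2
  step 6. node 5  ⊔preds=10111  new=10111  old=00000  +wl: 4
  step 7. node 0  ⊔preds=11111  new=11011  old=00001  +wl: 
  step 8. node 1  ⊔preds=01111  new=11111  old=10011  +wl: 
  step 9. node 2  ⊔preds=01111  new=01111  old=00000  +wl: 0
  step 10. node 4  ⊔preds=10111  new=01111  stable
  step 11. node 0  ⊔preds=11111  new=11011  stable

Least fixpoint reached:
  node 0: 11011
  node 1: 11111
  node 2: 01111
  node 3: 10111
  node 4: 01111
  node 5: 10111

11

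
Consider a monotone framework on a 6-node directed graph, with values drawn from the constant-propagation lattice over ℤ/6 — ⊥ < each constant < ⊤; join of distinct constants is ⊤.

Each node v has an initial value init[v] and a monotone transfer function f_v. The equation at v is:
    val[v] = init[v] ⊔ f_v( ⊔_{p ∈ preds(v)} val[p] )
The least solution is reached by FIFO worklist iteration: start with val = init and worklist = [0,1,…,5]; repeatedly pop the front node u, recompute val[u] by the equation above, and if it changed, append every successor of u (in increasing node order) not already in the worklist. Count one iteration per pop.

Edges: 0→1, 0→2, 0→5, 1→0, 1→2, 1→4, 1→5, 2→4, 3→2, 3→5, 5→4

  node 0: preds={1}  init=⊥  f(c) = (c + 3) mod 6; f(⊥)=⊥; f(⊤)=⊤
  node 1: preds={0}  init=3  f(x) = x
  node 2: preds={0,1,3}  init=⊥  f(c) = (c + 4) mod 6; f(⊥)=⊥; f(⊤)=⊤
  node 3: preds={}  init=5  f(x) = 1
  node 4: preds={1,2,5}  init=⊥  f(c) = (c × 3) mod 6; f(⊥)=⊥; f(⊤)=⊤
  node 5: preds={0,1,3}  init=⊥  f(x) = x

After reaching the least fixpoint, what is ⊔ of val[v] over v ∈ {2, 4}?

⊤

Trace (11 dequeues):
  [1] u=0 | in 3 | out 0 | prev ⊥ | push {}
  [2] u=1 | in 0 | out ⊤ | prev 3 | push {0}
  [3] u=2 | in ⊤ | out ⊤ | prev ⊥ | push {}
  [4] u=3 | in ⊥ | out ⊤ | prev 5 | push {2}
  [5] u=4 | in ⊤ | out ⊤ | prev ⊥ | push {}
  [6] u=5 | in ⊤ | out ⊤ | prev ⊥ | push {4}
  [7] u=0 | in ⊤ | out ⊤ | prev 0 | push {1,5}
  [8] u=2 | in ⊤ | out ⊤ | ==
  [9] u=4 | in ⊤ | out ⊤ | ==
  [10] u=1 | in ⊤ | out ⊤ | ==
  [11] u=5 | in ⊤ | out ⊤ | ==

Converged values:
  [0] ⊤
  [1] ⊤
  [2] ⊤
  [3] ⊤
  [4] ⊤
  [5] ⊤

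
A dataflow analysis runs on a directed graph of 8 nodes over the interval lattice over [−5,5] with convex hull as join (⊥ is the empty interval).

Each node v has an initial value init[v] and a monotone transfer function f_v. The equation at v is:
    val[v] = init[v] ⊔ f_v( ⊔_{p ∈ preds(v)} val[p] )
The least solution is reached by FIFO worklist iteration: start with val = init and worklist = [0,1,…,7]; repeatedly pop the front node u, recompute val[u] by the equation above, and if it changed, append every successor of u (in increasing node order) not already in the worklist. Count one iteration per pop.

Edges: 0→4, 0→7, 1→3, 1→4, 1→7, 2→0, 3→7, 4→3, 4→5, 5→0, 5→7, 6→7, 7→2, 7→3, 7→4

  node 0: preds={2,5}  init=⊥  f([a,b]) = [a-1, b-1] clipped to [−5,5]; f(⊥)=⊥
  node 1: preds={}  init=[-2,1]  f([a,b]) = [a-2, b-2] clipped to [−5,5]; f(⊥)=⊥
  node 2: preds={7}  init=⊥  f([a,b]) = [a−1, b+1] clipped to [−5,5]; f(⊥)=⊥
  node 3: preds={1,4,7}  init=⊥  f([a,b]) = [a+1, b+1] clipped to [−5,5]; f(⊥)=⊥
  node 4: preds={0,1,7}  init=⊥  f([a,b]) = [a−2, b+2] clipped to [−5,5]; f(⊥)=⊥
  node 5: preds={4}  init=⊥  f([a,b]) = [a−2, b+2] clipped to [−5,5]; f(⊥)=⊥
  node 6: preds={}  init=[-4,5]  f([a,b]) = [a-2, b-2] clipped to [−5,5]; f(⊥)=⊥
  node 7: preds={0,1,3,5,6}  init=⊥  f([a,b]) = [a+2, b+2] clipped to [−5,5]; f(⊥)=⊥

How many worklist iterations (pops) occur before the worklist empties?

17

Iteration log — 17 steps:
  step 1. node 0  ⊔preds=⊥  new=⊥  stable
  step 2. node 1  ⊔preds=⊥  new=[-2,1]  stable
  step 3. node 2  ⊔preds=⊥  new=⊥  stable
  step 4. node 3  ⊔preds=[-2,1]  new=[-1,2]  old=⊥  +wl: 
  step 5. node 4  ⊔preds=[-2,1]  new=[-4,3]  old=⊥  +wl: 3
  step 6. node 5  ⊔preds=[-4,3]  new=[-5,5]  old=⊥  +wl: 0
  step 7. node 6  ⊔preds=⊥  new=[-4,5]  stable
  step 8. node 7  ⊔preds=[-5,5]  new=[-3,5]  old=⊥  +wl: 2,4
  step 9. node 3  ⊔preds=[-4,5]  new=[-3,5]  old=[-1,2]  +wl: 7
  step 10. node 0  ⊔preds=[-5,5]  new=[-5,4]  old=⊥  +wl: 
  step 11. node 2  ⊔preds=[-3,5]  new=[-4,5]  old=⊥  +wl: 0
  step 12. node 4  ⊔preds=[-5,5]  new=[-5,5]  old=[-4,3]  +wl: 3,5
  step 13. node 7  ⊔preds=[-5,5]  new=[-3,5]  stable
  step 14. node 0  ⊔preds=[-5,5]  new=[-5,4]  stable
  step 15. node 3  ⊔preds=[-5,5]  new=[-4,5]  old=[-3,5]  +wl: 7
  step 16. node 5  ⊔preds=[-5,5]  new=[-5,5]  stable
  step 17. node 7  ⊔preds=[-5,5]  new=[-3,5]  stable

Least fixpoint reached:
  node 0: [-5,4]
  node 1: [-2,1]
  node 2: [-4,5]
  node 3: [-4,5]
  node 4: [-5,5]
  node 5: [-5,5]
  node 6: [-4,5]
  node 7: [-3,5]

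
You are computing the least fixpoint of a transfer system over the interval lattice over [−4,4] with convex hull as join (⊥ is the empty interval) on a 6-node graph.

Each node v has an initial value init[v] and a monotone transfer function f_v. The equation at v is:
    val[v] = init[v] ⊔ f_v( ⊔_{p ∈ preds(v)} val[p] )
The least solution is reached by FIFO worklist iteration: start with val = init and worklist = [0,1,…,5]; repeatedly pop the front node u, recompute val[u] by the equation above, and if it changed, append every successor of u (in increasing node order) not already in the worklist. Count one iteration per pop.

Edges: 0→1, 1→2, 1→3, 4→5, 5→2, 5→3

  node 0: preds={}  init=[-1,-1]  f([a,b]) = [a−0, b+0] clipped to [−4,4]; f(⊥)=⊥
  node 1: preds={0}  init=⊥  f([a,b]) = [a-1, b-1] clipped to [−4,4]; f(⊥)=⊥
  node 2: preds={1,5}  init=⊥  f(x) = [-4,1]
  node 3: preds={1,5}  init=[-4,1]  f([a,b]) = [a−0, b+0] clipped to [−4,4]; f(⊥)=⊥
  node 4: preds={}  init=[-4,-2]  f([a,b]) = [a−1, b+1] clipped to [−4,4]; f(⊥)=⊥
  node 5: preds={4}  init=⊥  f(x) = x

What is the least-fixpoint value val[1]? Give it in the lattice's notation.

[-2,-2]

Iteration log — 8 steps:
  step 1. node 0  ⊔preds=⊥  new=[-1,-1]  stable
  step 2. node 1  ⊔preds=[-1,-1]  new=[-2,-2]  old=⊥  +wl: 
  step 3. node 2  ⊔preds=[-2,-2]  new=[-4,1]  old=⊥  +wl: 
  step 4. node 3  ⊔preds=[-2,-2]  new=[-4,1]  stable
  step 5. node 4  ⊔preds=⊥  new=[-4,-2]  stable
  step 6. node 5  ⊔preds=[-4,-2]  new=[-4,-2]  old=⊥  +wl: 2,3
  step 7. node 2  ⊔preds=[-4,-2]  new=[-4,1]  stable
  step 8. node 3  ⊔preds=[-4,-2]  new=[-4,1]  stable

Least fixpoint reached:
  node 0: [-1,-1]
  node 1: [-2,-2]
  node 2: [-4,1]
  node 3: [-4,1]
  node 4: [-4,-2]
  node 5: [-4,-2]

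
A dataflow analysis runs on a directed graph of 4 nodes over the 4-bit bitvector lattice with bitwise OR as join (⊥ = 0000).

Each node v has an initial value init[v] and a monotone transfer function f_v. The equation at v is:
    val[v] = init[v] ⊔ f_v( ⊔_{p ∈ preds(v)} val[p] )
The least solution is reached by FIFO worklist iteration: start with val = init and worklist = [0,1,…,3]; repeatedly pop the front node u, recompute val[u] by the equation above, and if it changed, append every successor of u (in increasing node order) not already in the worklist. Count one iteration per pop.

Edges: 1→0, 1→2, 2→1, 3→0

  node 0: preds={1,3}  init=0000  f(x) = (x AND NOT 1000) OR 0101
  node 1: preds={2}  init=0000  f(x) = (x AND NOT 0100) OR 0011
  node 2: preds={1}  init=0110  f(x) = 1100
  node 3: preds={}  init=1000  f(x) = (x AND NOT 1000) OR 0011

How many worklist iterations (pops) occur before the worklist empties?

Trace (8 dequeues):
  [1] u=0 | in 1000 | out 0101 | prev 0000 | push {}
  [2] u=1 | in 0110 | out 0011 | prev 0000 | push {0}
  [3] u=2 | in 0011 | out 1110 | prev 0110 | push {1}
  [4] u=3 | in 0000 | out 1011 | prev 1000 | push {}
  [5] u=0 | in 1011 | out 0111 | prev 0101 | push {}
  [6] u=1 | in 1110 | out 1011 | prev 0011 | push {0,2}
  [7] u=0 | in 1011 | out 0111 | ==
  [8] u=2 | in 1011 | out 1110 | ==

Converged values:
  [0] 0111
  [1] 1011
  [2] 1110
  [3] 1011

8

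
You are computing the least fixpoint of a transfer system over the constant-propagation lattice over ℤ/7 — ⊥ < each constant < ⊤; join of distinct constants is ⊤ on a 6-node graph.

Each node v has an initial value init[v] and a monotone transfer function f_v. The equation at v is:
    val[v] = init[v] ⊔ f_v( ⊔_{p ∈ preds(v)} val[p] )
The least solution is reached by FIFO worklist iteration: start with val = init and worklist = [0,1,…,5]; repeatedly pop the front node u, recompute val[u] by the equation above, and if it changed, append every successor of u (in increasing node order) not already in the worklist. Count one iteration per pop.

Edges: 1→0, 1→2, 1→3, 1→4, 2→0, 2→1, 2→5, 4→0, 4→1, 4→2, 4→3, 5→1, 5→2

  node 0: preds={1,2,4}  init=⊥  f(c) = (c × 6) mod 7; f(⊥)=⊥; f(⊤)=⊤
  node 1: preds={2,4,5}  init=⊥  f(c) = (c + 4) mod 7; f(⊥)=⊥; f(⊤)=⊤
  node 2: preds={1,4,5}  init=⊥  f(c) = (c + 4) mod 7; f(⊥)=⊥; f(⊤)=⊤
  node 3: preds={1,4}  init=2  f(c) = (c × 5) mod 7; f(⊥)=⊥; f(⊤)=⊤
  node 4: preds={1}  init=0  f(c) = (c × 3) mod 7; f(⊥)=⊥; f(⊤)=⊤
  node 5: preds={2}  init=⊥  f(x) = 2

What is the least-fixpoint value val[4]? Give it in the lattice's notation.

Trace (12 dequeues):
  [1] u=0 | in 0 | out 0 | prev ⊥ | push {}
  [2] u=1 | in 0 | out 4 | prev ⊥ | push {0}
  [3] u=2 | in ⊤ | out ⊤ | prev ⊥ | push {1}
  [4] u=3 | in ⊤ | out ⊤ | prev 2 | push {}
  [5] u=4 | in 4 | out ⊤ | prev 0 | push {2,3}
  [6] u=5 | in ⊤ | out 2 | prev ⊥ | push {}
  [7] u=0 | in ⊤ | out ⊤ | prev 0 | push {}
  [8] u=1 | in ⊤ | out ⊤ | prev 4 | push {0,4}
  [9] u=2 | in ⊤ | out ⊤ | ==
  [10] u=3 | in ⊤ | out ⊤ | ==
  [11] u=0 | in ⊤ | out ⊤ | ==
  [12] u=4 | in ⊤ | out ⊤ | ==

Converged values:
  [0] ⊤
  [1] ⊤
  [2] ⊤
  [3] ⊤
  [4] ⊤
  [5] 2

⊤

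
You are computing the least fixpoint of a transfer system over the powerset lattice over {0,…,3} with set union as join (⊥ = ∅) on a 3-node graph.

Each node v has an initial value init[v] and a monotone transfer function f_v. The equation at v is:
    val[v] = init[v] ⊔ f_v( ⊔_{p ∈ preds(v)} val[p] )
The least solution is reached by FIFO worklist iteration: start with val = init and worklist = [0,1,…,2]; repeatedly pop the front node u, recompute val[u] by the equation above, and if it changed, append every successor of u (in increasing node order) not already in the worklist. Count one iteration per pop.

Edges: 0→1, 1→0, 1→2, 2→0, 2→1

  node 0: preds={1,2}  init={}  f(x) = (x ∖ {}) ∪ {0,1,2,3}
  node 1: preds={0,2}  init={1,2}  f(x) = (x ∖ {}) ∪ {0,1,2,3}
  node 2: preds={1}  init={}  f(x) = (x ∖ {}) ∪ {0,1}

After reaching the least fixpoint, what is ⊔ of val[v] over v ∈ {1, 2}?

Iteration log — 5 steps:
  step 1. node 0  ⊔preds={1,2}  new={0,1,2,3}  old={}  +wl: 
  step 2. node 1  ⊔preds={0,1,2,3}  new={0,1,2,3}  old={1,2}  +wl: 0
  step 3. node 2  ⊔preds={0,1,2,3}  new={0,1,2,3}  old={}  +wl: 1
  step 4. node 0  ⊔preds={0,1,2,3}  new={0,1,2,3}  stable
  step 5. node 1  ⊔preds={0,1,2,3}  new={0,1,2,3}  stable

Least fixpoint reached:
  node 0: {0,1,2,3}
  node 1: {0,1,2,3}
  node 2: {0,1,2,3}

{0,1,2,3}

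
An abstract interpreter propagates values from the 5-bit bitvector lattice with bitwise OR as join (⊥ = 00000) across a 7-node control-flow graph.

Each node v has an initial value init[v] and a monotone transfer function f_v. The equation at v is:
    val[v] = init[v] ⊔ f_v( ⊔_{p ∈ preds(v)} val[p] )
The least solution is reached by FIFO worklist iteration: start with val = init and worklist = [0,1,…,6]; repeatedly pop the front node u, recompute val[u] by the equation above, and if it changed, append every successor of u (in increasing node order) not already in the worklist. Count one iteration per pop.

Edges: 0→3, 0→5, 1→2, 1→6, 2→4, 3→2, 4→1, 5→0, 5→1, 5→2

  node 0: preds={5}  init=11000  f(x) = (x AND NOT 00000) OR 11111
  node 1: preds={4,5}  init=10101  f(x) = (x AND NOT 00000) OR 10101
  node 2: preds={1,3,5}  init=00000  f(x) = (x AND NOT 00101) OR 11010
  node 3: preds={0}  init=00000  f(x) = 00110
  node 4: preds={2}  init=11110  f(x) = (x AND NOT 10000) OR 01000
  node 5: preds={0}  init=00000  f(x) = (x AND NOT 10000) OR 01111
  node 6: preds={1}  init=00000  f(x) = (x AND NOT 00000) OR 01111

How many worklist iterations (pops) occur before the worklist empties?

Trace (10 dequeues):
  [1] u=0 | in 00000 | out 11111 | prev 11000 | push {}
  [2] u=1 | in 11110 | out 11111 | prev 10101 | push {}
  [3] u=2 | in 11111 | out 11010 | prev 00000 | push {}
  [4] u=3 | in 11111 | out 00110 | prev 00000 | push {2}
  [5] u=4 | in 11010 | out 11110 | ==
  [6] u=5 | in 11111 | out 01111 | prev 00000 | push {0,1}
  [7] u=6 | in 11111 | out 11111 | prev 00000 | push {}
  [8] u=2 | in 11111 | out 11010 | ==
  [9] u=0 | in 01111 | out 11111 | ==
  [10] u=1 | in 11111 | out 11111 | ==

Converged values:
  [0] 11111
  [1] 11111
  [2] 11010
  [3] 00110
  [4] 11110
  [5] 01111
  [6] 11111

10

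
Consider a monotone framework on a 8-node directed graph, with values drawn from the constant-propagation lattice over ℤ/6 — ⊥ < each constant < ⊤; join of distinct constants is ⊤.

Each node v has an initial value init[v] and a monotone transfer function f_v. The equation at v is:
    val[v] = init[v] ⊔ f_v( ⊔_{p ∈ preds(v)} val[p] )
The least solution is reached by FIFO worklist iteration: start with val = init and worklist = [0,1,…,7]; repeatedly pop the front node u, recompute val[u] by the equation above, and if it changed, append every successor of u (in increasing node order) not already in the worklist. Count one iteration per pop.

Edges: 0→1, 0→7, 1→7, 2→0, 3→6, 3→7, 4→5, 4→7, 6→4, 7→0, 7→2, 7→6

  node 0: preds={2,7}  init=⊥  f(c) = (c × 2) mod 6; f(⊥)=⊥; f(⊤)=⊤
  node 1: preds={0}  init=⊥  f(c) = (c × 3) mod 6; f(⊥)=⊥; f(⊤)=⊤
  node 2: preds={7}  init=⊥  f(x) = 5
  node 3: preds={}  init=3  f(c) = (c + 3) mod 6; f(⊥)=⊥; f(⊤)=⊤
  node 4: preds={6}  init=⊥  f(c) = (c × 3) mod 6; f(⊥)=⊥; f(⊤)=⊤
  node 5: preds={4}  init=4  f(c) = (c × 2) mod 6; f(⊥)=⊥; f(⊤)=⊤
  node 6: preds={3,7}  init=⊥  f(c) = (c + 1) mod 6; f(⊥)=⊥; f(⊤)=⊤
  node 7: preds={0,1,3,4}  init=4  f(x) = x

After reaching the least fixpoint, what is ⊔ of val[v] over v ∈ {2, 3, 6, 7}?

⊤

Iteration log — 15 steps:
  step 1. node 0  ⊔preds=4  new=2  old=⊥  +wl: 
  step 2. node 1  ⊔preds=2  new=0  old=⊥  +wl: 
  step 3. node 2  ⊔preds=4  new=5  old=⊥  +wl: 0
  step 4. node 3  ⊔preds=⊥  new=3  stable
  step 5. node 4  ⊔preds=⊥  new=⊥  stable
  step 6. node 5  ⊔preds=⊥  new=4  stable
  step 7. node 6  ⊔preds=⊤  new=⊤  old=⊥  +wl: 4
  step 8. node 7  ⊔preds=⊤  new=⊤  old=4  +wl: 2,6
  step 9. node 0  ⊔preds=⊤  new=⊤  old=2  +wl: 1,7
  step 10. node 4  ⊔preds=⊤  new=⊤  old=⊥  +wl: 5
  step 11. node 2  ⊔preds=⊤  new=5  stable
  step 12. node 6  ⊔preds=⊤  new=⊤  stable
  step 13. node 1  ⊔preds=⊤  new=⊤  old=0  +wl: 
  step 14. node 7  ⊔preds=⊤  new=⊤  stable
  step 15. node 5  ⊔preds=⊤  new=⊤  old=4  +wl: 

Least fixpoint reached:
  node 0: ⊤
  node 1: ⊤
  node 2: 5
  node 3: 3
  node 4: ⊤
  node 5: ⊤
  node 6: ⊤
  node 7: ⊤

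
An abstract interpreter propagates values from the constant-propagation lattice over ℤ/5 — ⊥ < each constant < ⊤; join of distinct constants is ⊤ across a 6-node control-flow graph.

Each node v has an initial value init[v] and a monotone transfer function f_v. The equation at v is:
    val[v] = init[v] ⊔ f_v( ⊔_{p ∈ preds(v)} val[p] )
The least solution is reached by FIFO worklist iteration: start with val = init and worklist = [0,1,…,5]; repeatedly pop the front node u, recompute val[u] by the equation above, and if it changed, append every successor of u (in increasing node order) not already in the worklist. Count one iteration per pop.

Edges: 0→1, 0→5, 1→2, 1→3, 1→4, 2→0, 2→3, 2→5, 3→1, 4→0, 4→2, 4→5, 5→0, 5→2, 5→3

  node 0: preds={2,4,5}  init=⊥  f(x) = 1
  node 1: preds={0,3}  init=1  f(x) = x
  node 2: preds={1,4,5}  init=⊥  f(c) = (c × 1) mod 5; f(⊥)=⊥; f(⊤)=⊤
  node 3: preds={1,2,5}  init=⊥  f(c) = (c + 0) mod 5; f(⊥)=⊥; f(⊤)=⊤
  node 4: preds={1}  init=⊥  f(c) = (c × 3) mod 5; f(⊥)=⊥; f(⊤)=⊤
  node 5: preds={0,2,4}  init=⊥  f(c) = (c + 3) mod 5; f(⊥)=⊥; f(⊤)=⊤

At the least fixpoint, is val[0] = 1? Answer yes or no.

yes

Worklist (19 pops):
  #1 pop 0: in=⊥ → 1 (was ⊥); enqueue []
  #2 pop 1: in=1 → 1 (no change)
  #3 pop 2: in=1 → 1 (was ⊥); enqueue [0]
  #4 pop 3: in=1 → 1 (was ⊥); enqueue [1]
  #5 pop 4: in=1 → 3 (was ⊥); enqueue [2]
  #6 pop 5: in=⊤ → ⊤ (was ⊥); enqueue [3]
  #7 pop 0: in=⊤ → 1 (no change)
  #8 pop 1: in=1 → 1 (no change)
  #9 pop 2: in=⊤ → ⊤ (was 1); enqueue [0,5]
  #10 pop 3: in=⊤ → ⊤ (was 1); enqueue [1]
  #11 pop 0: in=⊤ → 1 (no change)
  #12 pop 5: in=⊤ → ⊤ (no change)
  #13 pop 1: in=⊤ → ⊤ (was 1); enqueue [2,3,4]
  #14 pop 2: in=⊤ → ⊤ (no change)
  #15 pop 3: in=⊤ → ⊤ (no change)
  #16 pop 4: in=⊤ → ⊤ (was 3); enqueue [0,2,5]
  #17 pop 0: in=⊤ → 1 (no change)
  #18 pop 2: in=⊤ → ⊤ (no change)
  #19 pop 5: in=⊤ → ⊤ (no change)

Fixpoint:
  val[0] = 1
  val[1] = ⊤
  val[2] = ⊤
  val[3] = ⊤
  val[4] = ⊤
  val[5] = ⊤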